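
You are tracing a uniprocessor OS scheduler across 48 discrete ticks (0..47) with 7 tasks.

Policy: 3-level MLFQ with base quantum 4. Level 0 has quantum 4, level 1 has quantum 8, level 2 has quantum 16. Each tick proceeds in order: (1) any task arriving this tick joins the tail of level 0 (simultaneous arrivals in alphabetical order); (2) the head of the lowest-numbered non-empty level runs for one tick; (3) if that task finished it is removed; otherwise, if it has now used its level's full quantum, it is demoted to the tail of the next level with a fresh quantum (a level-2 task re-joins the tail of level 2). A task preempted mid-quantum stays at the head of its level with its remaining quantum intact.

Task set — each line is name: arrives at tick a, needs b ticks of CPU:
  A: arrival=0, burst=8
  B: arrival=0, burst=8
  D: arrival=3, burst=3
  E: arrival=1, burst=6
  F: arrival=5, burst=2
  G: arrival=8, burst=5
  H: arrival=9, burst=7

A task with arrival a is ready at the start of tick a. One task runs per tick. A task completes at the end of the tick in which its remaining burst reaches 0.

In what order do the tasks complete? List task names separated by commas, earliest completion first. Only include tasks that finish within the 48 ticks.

t=0: L0/L1/L2 = AB/-/- → run A
t=1: L0/L1/L2 = ABE/-/- → run A
t=2: L0/L1/L2 = ABE/-/- → run A
t=3: L0/L1/L2 = ABED/-/- → run A
t=4: L0/L1/L2 = BED/A/- → run B
t=5: L0/L1/L2 = BEDF/A/- → run B
t=6: L0/L1/L2 = BEDF/A/- → run B
t=7: L0/L1/L2 = BEDF/A/- → run B
t=8: L0/L1/L2 = EDFG/AB/- → run E
t=9: L0/L1/L2 = EDFGH/AB/- → run E
t=10: L0/L1/L2 = EDFGH/AB/- → run E
t=11: L0/L1/L2 = EDFGH/AB/- → run E
t=12: L0/L1/L2 = DFGH/ABE/- → run D
t=13: L0/L1/L2 = DFGH/ABE/- → run D
t=14: L0/L1/L2 = DFGH/ABE/- → run D
t=15: L0/L1/L2 = FGH/ABE/- → run F
t=16: L0/L1/L2 = FGH/ABE/- → run F
t=17: L0/L1/L2 = GH/ABE/- → run G
t=18: L0/L1/L2 = GH/ABE/- → run G
t=19: L0/L1/L2 = GH/ABE/- → run G
t=20: L0/L1/L2 = GH/ABE/- → run G
t=21: L0/L1/L2 = H/ABEG/- → run H
t=22: L0/L1/L2 = H/ABEG/- → run H
t=23: L0/L1/L2 = H/ABEG/- → run H
t=24: L0/L1/L2 = H/ABEG/- → run H
t=25: L0/L1/L2 = -/ABEGH/- → run A
t=26: L0/L1/L2 = -/ABEGH/- → run A
t=27: L0/L1/L2 = -/ABEGH/- → run A
t=28: L0/L1/L2 = -/ABEGH/- → run A
t=29: L0/L1/L2 = -/BEGH/- → run B
t=30: L0/L1/L2 = -/BEGH/- → run B
t=31: L0/L1/L2 = -/BEGH/- → run B
t=32: L0/L1/L2 = -/BEGH/- → run B
t=33: L0/L1/L2 = -/EGH/- → run E
t=34: L0/L1/L2 = -/EGH/- → run E
t=35: L0/L1/L2 = -/GH/- → run G
t=36: L0/L1/L2 = -/H/- → run H
t=37: L0/L1/L2 = -/H/- → run H
t=38: L0/L1/L2 = -/H/- → run H
t=39: (idle)
t=40: (idle)
t=41: (idle)
t=42: (idle)
t=43: (idle)
t=44: (idle)
t=45: (idle)
t=46: (idle)
t=47: (idle)

completion order = D, F, A, B, E, G, H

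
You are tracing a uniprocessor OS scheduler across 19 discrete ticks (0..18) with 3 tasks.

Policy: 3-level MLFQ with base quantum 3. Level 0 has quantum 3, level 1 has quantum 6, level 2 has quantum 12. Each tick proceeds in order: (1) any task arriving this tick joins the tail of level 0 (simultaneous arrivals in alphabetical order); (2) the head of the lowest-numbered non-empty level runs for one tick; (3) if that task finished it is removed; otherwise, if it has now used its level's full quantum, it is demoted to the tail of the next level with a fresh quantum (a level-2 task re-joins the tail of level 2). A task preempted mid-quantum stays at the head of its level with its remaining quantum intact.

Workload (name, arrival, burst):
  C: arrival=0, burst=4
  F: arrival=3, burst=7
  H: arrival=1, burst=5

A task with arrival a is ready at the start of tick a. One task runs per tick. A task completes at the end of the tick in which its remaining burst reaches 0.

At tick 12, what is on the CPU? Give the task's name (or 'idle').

running at tick 12 = F

t=0: L0/L1/L2 = C/-/- → run C
t=1: L0/L1/L2 = CH/-/- → run C
t=2: L0/L1/L2 = CH/-/- → run C
t=3: L0/L1/L2 = HF/C/- → run H
t=4: L0/L1/L2 = HF/C/- → run H
t=5: L0/L1/L2 = HF/C/- → run H
t=6: L0/L1/L2 = F/CH/- → run F
t=7: L0/L1/L2 = F/CH/- → run F
t=8: L0/L1/L2 = F/CH/- → run F
t=9: L0/L1/L2 = -/CHF/- → run C
t=10: L0/L1/L2 = -/HF/- → run H
t=11: L0/L1/L2 = -/HF/- → run H
t=12: L0/L1/L2 = -/F/- → run F
t=13: L0/L1/L2 = -/F/- → run F
t=14: L0/L1/L2 = -/F/- → run F
t=15: L0/L1/L2 = -/F/- → run F
t=16: (idle)
t=17: (idle)
t=18: (idle)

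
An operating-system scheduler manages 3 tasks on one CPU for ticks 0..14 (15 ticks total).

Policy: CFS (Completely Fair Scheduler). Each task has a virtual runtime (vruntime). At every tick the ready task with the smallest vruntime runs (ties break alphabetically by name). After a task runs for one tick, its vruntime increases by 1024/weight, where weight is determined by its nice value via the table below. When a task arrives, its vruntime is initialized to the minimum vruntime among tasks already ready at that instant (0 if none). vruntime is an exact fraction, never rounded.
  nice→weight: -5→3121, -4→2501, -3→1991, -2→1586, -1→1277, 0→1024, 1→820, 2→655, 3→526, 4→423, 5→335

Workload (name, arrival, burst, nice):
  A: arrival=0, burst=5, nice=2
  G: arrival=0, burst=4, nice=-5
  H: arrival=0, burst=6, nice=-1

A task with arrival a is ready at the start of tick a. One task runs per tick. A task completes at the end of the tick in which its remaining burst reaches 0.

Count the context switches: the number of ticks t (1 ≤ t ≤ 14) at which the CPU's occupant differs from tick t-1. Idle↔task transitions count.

context switches = 10

t=0: vr[A=0 G=0 H=0] → run A
t=1: vr[A=1024/655 G=0 H=0] → run G
t=2: vr[A=1024/655 G=1024/3121 H=0] → run H
t=3: vr[A=1024/655 G=1024/3121 H=1024/1277] → run G
t=4: vr[A=1024/655 G=2048/3121 H=1024/1277] → run G
t=5: vr[A=1024/655 G=3072/3121 H=1024/1277] → run H
t=6: vr[A=1024/655 G=3072/3121 H=2048/1277] → run G
t=7: vr[A=1024/655 H=2048/1277] → run A
t=8: vr[A=2048/655 H=2048/1277] → run H
t=9: vr[A=2048/655 H=3072/1277] → run H
t=10: vr[A=2048/655 H=4096/1277] → run A
t=11: vr[A=3072/655 H=4096/1277] → run H
t=12: vr[A=3072/655 H=5120/1277] → run H
t=13: vr[A=3072/655] → run A
t=14: vr[A=4096/655] → run A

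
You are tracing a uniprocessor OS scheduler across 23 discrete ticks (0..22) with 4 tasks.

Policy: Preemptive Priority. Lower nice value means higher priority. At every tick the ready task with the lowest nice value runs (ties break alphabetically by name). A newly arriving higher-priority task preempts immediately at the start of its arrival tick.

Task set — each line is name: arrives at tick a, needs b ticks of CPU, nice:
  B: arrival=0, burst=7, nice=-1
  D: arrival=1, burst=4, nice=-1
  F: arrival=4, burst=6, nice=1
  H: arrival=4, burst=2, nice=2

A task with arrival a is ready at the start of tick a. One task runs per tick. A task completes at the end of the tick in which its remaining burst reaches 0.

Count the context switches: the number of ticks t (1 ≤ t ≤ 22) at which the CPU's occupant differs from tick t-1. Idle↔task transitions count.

context switches = 4

t=0: ready={B} → run B
t=1: ready={B,D} → run B
t=2: ready={B,D} → run B
t=3: ready={B,D} → run B
t=4: ready={B,D,F,H} → run B
t=5: ready={B,D,F,H} → run B
t=6: ready={B,D,F,H} → run B
t=7: ready={D,F,H} → run D
t=8: ready={D,F,H} → run D
t=9: ready={D,F,H} → run D
t=10: ready={D,F,H} → run D
t=11: ready={F,H} → run F
t=12: ready={F,H} → run F
t=13: ready={F,H} → run F
t=14: ready={F,H} → run F
t=15: ready={F,H} → run F
t=16: ready={F,H} → run F
t=17: ready={H} → run H
t=18: ready={H} → run H
t=19: (idle)
t=20: (idle)
t=21: (idle)
t=22: (idle)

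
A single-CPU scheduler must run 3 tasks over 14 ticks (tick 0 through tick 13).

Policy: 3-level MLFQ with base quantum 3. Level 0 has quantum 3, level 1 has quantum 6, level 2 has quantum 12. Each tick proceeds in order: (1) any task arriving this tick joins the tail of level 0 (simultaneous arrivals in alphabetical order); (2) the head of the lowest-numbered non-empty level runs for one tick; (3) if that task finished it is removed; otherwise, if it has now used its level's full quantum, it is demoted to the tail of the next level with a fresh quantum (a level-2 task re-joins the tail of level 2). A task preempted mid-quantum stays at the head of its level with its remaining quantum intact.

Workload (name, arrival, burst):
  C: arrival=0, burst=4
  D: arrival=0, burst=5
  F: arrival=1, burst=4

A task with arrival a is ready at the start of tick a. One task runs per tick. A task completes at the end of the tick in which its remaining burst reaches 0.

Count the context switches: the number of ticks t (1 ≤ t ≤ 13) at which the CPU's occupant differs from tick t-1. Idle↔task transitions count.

t=0: L0/L1/L2 = CD/-/- → run C
t=1: L0/L1/L2 = CDF/-/- → run C
t=2: L0/L1/L2 = CDF/-/- → run C
t=3: L0/L1/L2 = DF/C/- → run D
t=4: L0/L1/L2 = DF/C/- → run D
t=5: L0/L1/L2 = DF/C/- → run D
t=6: L0/L1/L2 = F/CD/- → run F
t=7: L0/L1/L2 = F/CD/- → run F
t=8: L0/L1/L2 = F/CD/- → run F
t=9: L0/L1/L2 = -/CDF/- → run C
t=10: L0/L1/L2 = -/DF/- → run D
t=11: L0/L1/L2 = -/DF/- → run D
t=12: L0/L1/L2 = -/F/- → run F
t=13: (idle)

context switches = 6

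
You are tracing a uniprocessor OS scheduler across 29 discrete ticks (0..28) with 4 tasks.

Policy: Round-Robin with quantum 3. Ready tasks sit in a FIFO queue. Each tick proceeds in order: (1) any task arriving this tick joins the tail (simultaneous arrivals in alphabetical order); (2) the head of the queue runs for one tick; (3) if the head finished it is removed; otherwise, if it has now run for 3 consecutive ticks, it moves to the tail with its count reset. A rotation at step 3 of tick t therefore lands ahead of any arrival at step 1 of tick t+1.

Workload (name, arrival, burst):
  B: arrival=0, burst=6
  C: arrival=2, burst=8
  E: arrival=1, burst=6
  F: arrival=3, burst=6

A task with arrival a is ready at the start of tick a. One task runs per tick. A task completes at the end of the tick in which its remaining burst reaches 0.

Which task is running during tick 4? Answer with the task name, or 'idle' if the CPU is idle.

t=0: queue=[B] q_used=0 → run B
t=1: queue=[B,E] q_used=1 → run B
t=2: queue=[B,E,C] q_used=2 → run B
t=3: queue=[E,C,B,F] q_used=0 → run E
t=4: queue=[E,C,B,F] q_used=1 → run E
t=5: queue=[E,C,B,F] q_used=2 → run E
t=6: queue=[C,B,F,E] q_used=0 → run C
t=7: queue=[C,B,F,E] q_used=1 → run C
t=8: queue=[C,B,F,E] q_used=2 → run C
t=9: queue=[B,F,E,C] q_used=0 → run B
t=10: queue=[B,F,E,C] q_used=1 → run B
t=11: queue=[B,F,E,C] q_used=2 → run B
t=12: queue=[F,E,C] q_used=0 → run F
t=13: queue=[F,E,C] q_used=1 → run F
t=14: queue=[F,E,C] q_used=2 → run F
t=15: queue=[E,C,F] q_used=0 → run E
t=16: queue=[E,C,F] q_used=1 → run E
t=17: queue=[E,C,F] q_used=2 → run E
t=18: queue=[C,F] q_used=0 → run C
t=19: queue=[C,F] q_used=1 → run C
t=20: queue=[C,F] q_used=2 → run C
t=21: queue=[F,C] q_used=0 → run F
t=22: queue=[F,C] q_used=1 → run F
t=23: queue=[F,C] q_used=2 → run F
t=24: queue=[C] q_used=0 → run C
t=25: queue=[C] q_used=1 → run C
t=26: (idle)
t=27: (idle)
t=28: (idle)

running at tick 4 = E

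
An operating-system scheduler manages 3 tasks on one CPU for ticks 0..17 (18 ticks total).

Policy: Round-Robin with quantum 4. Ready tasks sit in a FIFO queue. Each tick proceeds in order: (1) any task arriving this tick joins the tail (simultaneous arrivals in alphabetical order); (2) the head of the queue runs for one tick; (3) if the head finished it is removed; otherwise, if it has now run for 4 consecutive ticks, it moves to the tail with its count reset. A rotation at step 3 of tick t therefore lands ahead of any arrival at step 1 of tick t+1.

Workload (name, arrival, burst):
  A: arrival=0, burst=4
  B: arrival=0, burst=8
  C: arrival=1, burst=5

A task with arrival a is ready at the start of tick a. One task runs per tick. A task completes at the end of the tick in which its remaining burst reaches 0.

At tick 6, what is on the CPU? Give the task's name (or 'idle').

running at tick 6 = B

t=0: queue=[A,B] q_used=0 → run A
t=1: queue=[A,B,C] q_used=1 → run A
t=2: queue=[A,B,C] q_used=2 → run A
t=3: queue=[A,B,C] q_used=3 → run A
t=4: queue=[B,C] q_used=0 → run B
t=5: queue=[B,C] q_used=1 → run B
t=6: queue=[B,C] q_used=2 → run B
t=7: queue=[B,C] q_used=3 → run B
t=8: queue=[C,B] q_used=0 → run C
t=9: queue=[C,B] q_used=1 → run C
t=10: queue=[C,B] q_used=2 → run C
t=11: queue=[C,B] q_used=3 → run C
t=12: queue=[B,C] q_used=0 → run B
t=13: queue=[B,C] q_used=1 → run B
t=14: queue=[B,C] q_used=2 → run B
t=15: queue=[B,C] q_used=3 → run B
t=16: queue=[C] q_used=0 → run C
t=17: (idle)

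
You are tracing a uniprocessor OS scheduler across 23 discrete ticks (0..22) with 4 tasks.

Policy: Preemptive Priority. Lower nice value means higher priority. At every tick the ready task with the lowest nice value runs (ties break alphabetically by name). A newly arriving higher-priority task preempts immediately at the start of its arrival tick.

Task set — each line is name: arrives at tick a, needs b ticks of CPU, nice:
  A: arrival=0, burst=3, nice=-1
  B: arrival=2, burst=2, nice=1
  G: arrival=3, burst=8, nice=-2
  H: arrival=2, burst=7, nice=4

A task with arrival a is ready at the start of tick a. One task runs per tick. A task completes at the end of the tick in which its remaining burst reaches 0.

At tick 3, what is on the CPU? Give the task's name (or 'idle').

running at tick 3 = G

t=0: ready={A} → run A
t=1: ready={A} → run A
t=2: ready={A,B,H} → run A
t=3: ready={B,G,H} → run G
t=4: ready={B,G,H} → run G
t=5: ready={B,G,H} → run G
t=6: ready={B,G,H} → run G
t=7: ready={B,G,H} → run G
t=8: ready={B,G,H} → run G
t=9: ready={B,G,H} → run G
t=10: ready={B,G,H} → run G
t=11: ready={B,H} → run B
t=12: ready={B,H} → run B
t=13: ready={H} → run H
t=14: ready={H} → run H
t=15: ready={H} → run H
t=16: ready={H} → run H
t=17: ready={H} → run H
t=18: ready={H} → run H
t=19: ready={H} → run H
t=20: (idle)
t=21: (idle)
t=22: (idle)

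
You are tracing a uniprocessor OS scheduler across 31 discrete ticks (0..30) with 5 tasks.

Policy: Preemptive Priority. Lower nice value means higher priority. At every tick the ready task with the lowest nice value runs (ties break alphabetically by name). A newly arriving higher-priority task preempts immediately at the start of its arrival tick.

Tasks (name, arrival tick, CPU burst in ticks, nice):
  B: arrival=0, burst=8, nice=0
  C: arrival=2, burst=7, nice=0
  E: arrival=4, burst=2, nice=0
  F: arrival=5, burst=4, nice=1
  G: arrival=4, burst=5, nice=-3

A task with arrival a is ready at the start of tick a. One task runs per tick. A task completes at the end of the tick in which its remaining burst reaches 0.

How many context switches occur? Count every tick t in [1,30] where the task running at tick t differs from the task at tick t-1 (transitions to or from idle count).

context switches = 6

t=0: ready={B} → run B
t=1: ready={B} → run B
t=2: ready={B,C} → run B
t=3: ready={B,C} → run B
t=4: ready={B,C,E,G} → run G
t=5: ready={B,C,E,F,G} → run G
t=6: ready={B,C,E,F,G} → run G
t=7: ready={B,C,E,F,G} → run G
t=8: ready={B,C,E,F,G} → run G
t=9: ready={B,C,E,F} → run B
t=10: ready={B,C,E,F} → run B
t=11: ready={B,C,E,F} → run B
t=12: ready={B,C,E,F} → run B
t=13: ready={C,E,F} → run C
t=14: ready={C,E,F} → run C
t=15: ready={C,E,F} → run C
t=16: ready={C,E,F} → run C
t=17: ready={C,E,F} → run C
t=18: ready={C,E,F} → run C
t=19: ready={C,E,F} → run C
t=20: ready={E,F} → run E
t=21: ready={E,F} → run E
t=22: ready={F} → run F
t=23: ready={F} → run F
t=24: ready={F} → run F
t=25: ready={F} → run F
t=26: (idle)
t=27: (idle)
t=28: (idle)
t=29: (idle)
t=30: (idle)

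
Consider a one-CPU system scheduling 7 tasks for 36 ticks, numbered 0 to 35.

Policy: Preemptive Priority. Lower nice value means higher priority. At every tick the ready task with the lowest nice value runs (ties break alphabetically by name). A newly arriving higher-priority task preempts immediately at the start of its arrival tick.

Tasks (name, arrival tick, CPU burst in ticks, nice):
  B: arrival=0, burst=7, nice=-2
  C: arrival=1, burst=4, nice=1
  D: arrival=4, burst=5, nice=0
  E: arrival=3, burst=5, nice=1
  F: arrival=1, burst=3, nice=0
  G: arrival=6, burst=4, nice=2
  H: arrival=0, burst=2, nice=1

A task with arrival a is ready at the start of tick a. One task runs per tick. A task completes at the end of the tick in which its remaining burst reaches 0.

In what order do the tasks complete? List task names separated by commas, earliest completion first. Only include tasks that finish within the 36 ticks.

t=0: ready={B,H} → run B
t=1: ready={B,C,F,H} → run B
t=2: ready={B,C,F,H} → run B
t=3: ready={B,C,E,F,H} → run B
t=4: ready={B,C,D,E,F,H} → run B
t=5: ready={B,C,D,E,F,H} → run B
t=6: ready={B,C,D,E,F,G,H} → run B
t=7: ready={C,D,E,F,G,H} → run D
t=8: ready={C,D,E,F,G,H} → run D
t=9: ready={C,D,E,F,G,H} → run D
t=10: ready={C,D,E,F,G,H} → run D
t=11: ready={C,D,E,F,G,H} → run D
t=12: ready={C,E,F,G,H} → run F
t=13: ready={C,E,F,G,H} → run F
t=14: ready={C,E,F,G,H} → run F
t=15: ready={C,E,G,H} → run C
t=16: ready={C,E,G,H} → run C
t=17: ready={C,E,G,H} → run C
t=18: ready={C,E,G,H} → run C
t=19: ready={E,G,H} → run E
t=20: ready={E,G,H} → run E
t=21: ready={E,G,H} → run E
t=22: ready={E,G,H} → run E
t=23: ready={E,G,H} → run E
t=24: ready={G,H} → run H
t=25: ready={G,H} → run H
t=26: ready={G} → run G
t=27: ready={G} → run G
t=28: ready={G} → run G
t=29: ready={G} → run G
t=30: (idle)
t=31: (idle)
t=32: (idle)
t=33: (idle)
t=34: (idle)
t=35: (idle)

completion order = B, D, F, C, E, H, G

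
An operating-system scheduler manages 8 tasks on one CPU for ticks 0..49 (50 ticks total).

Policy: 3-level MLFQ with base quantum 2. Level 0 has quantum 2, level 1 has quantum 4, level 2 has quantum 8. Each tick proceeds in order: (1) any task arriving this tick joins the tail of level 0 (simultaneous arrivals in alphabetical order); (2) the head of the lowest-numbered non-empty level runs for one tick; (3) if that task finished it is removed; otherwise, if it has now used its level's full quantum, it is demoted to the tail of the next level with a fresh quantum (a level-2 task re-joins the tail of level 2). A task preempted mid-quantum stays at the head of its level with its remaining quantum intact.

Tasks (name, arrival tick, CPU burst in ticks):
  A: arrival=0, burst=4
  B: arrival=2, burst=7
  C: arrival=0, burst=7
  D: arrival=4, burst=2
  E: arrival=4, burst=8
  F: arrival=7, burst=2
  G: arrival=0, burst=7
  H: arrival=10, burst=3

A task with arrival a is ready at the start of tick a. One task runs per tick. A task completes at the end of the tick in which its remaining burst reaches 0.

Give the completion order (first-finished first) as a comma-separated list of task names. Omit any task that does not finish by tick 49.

completion order = D, F, A, H, C, G, B, E

t=0: L0/L1/L2 = ACG/-/- → run A
t=1: L0/L1/L2 = ACG/-/- → run A
t=2: L0/L1/L2 = CGB/A/- → run C
t=3: L0/L1/L2 = CGB/A/- → run C
t=4: L0/L1/L2 = GBDE/AC/- → run G
t=5: L0/L1/L2 = GBDE/AC/- → run G
t=6: L0/L1/L2 = BDE/ACG/- → run B
t=7: L0/L1/L2 = BDEF/ACG/- → run B
t=8: L0/L1/L2 = DEF/ACGB/- → run D
t=9: L0/L1/L2 = DEF/ACGB/- → run D
t=10: L0/L1/L2 = EFH/ACGB/- → run E
t=11: L0/L1/L2 = EFH/ACGB/- → run E
t=12: L0/L1/L2 = FH/ACGBE/- → run F
t=13: L0/L1/L2 = FH/ACGBE/- → run F
t=14: L0/L1/L2 = H/ACGBE/- → run H
t=15: L0/L1/L2 = H/ACGBE/- → run H
t=16: L0/L1/L2 = -/ACGBEH/- → run A
t=17: L0/L1/L2 = -/ACGBEH/- → run A
t=18: L0/L1/L2 = -/CGBEH/- → run C
t=19: L0/L1/L2 = -/CGBEH/- → run C
t=20: L0/L1/L2 = -/CGBEH/- → run C
t=21: L0/L1/L2 = -/CGBEH/- → run C
t=22: L0/L1/L2 = -/GBEH/C → run G
t=23: L0/L1/L2 = -/GBEH/C → run G
t=24: L0/L1/L2 = -/GBEH/C → run G
t=25: L0/L1/L2 = -/GBEH/C → run G
t=26: L0/L1/L2 = -/BEH/CG → run B
t=27: L0/L1/L2 = -/BEH/CG → run B
t=28: L0/L1/L2 = -/BEH/CG → run B
t=29: L0/L1/L2 = -/BEH/CG → run B
t=30: L0/L1/L2 = -/EH/CGB → run E
t=31: L0/L1/L2 = -/EH/CGB → run E
t=32: L0/L1/L2 = -/EH/CGB → run E
t=33: L0/L1/L2 = -/EH/CGB → run E
t=34: L0/L1/L2 = -/H/CGBE → run H
t=35: L0/L1/L2 = -/-/CGBE → run C
t=36: L0/L1/L2 = -/-/GBE → run G
t=37: L0/L1/L2 = -/-/BE → run B
t=38: L0/L1/L2 = -/-/E → run E
t=39: L0/L1/L2 = -/-/E → run E
t=40: (idle)
t=41: (idle)
t=42: (idle)
t=43: (idle)
t=44: (idle)
t=45: (idle)
t=46: (idle)
t=47: (idle)
t=48: (idle)
t=49: (idle)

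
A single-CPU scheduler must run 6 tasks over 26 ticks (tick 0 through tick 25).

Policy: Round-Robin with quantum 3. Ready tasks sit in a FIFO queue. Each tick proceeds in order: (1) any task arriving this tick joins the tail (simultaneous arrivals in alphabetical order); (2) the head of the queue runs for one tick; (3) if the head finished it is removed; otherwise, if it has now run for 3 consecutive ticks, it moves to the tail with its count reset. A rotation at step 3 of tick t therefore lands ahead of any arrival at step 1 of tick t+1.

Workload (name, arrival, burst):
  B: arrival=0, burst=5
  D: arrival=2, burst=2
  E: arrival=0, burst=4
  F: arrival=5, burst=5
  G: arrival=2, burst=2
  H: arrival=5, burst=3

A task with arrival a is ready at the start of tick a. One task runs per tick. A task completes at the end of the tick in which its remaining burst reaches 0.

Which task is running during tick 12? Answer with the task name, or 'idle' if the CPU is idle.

running at tick 12 = F

t=0: queue=[B,E] q_used=0 → run B
t=1: queue=[B,E] q_used=1 → run B
t=2: queue=[B,E,D,G] q_used=2 → run B
t=3: queue=[E,D,G,B] q_used=0 → run E
t=4: queue=[E,D,G,B] q_used=1 → run E
t=5: queue=[E,D,G,B,F,H] q_used=2 → run E
t=6: queue=[D,G,B,F,H,E] q_used=0 → run D
t=7: queue=[D,G,B,F,H,E] q_used=1 → run D
t=8: queue=[G,B,F,H,E] q_used=0 → run G
t=9: queue=[G,B,F,H,E] q_used=1 → run G
t=10: queue=[B,F,H,E] q_used=0 → run B
t=11: queue=[B,F,H,E] q_used=1 → run B
t=12: queue=[F,H,E] q_used=0 → run F
t=13: queue=[F,H,E] q_used=1 → run F
t=14: queue=[F,H,E] q_used=2 → run F
t=15: queue=[H,E,F] q_used=0 → run H
t=16: queue=[H,E,F] q_used=1 → run H
t=17: queue=[H,E,F] q_used=2 → run H
t=18: queue=[E,F] q_used=0 → run E
t=19: queue=[F] q_used=0 → run F
t=20: queue=[F] q_used=1 → run F
t=21: (idle)
t=22: (idle)
t=23: (idle)
t=24: (idle)
t=25: (idle)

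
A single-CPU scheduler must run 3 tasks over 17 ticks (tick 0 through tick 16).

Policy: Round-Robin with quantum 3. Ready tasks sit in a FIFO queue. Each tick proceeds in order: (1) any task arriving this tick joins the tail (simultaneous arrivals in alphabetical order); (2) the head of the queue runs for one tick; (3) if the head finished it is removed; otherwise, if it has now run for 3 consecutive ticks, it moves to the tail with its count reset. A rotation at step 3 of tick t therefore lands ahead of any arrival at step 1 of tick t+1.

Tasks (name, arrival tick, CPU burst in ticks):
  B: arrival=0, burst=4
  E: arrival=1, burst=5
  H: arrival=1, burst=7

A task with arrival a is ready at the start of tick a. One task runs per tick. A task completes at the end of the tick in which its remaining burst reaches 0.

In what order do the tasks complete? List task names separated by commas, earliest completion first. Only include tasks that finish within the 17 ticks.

t=0: queue=[B] q_used=0 → run B
t=1: queue=[B,E,H] q_used=1 → run B
t=2: queue=[B,E,H] q_used=2 → run B
t=3: queue=[E,H,B] q_used=0 → run E
t=4: queue=[E,H,B] q_used=1 → run E
t=5: queue=[E,H,B] q_used=2 → run E
t=6: queue=[H,B,E] q_used=0 → run H
t=7: queue=[H,B,E] q_used=1 → run H
t=8: queue=[H,B,E] q_used=2 → run H
t=9: queue=[B,E,H] q_used=0 → run B
t=10: queue=[E,H] q_used=0 → run E
t=11: queue=[E,H] q_used=1 → run E
t=12: queue=[H] q_used=0 → run H
t=13: queue=[H] q_used=1 → run H
t=14: queue=[H] q_used=2 → run H
t=15: queue=[H] q_used=0 → run H
t=16: (idle)

completion order = B, E, H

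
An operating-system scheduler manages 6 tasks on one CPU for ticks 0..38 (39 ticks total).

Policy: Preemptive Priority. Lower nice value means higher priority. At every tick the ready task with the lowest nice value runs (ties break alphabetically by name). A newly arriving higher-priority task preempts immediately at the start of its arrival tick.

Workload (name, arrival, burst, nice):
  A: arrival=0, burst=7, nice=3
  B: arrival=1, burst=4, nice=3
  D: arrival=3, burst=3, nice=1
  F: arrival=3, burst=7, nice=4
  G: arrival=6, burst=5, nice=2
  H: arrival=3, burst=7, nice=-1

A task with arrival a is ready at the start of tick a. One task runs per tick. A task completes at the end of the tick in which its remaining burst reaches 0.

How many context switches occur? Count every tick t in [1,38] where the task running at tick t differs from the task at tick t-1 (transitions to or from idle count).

t=0: ready={A} → run A
t=1: ready={A,B} → run A
t=2: ready={A,B} → run A
t=3: ready={A,B,D,F,H} → run H
t=4: ready={A,B,D,F,H} → run H
t=5: ready={A,B,D,F,H} → run H
t=6: ready={A,B,D,F,G,H} → run H
t=7: ready={A,B,D,F,G,H} → run H
t=8: ready={A,B,D,F,G,H} → run H
t=9: ready={A,B,D,F,G,H} → run H
t=10: ready={A,B,D,F,G} → run D
t=11: ready={A,B,D,F,G} → run D
t=12: ready={A,B,D,F,G} → run D
t=13: ready={A,B,F,G} → run G
t=14: ready={A,B,F,G} → run G
t=15: ready={A,B,F,G} → run G
t=16: ready={A,B,F,G} → run G
t=17: ready={A,B,F,G} → run G
t=18: ready={A,B,F} → run A
t=19: ready={A,B,F} → run A
t=20: ready={A,B,F} → run A
t=21: ready={A,B,F} → run A
t=22: ready={B,F} → run B
t=23: ready={B,F} → run B
t=24: ready={B,F} → run B
t=25: ready={B,F} → run B
t=26: ready={F} → run F
t=27: ready={F} → run F
t=28: ready={F} → run F
t=29: ready={F} → run F
t=30: ready={F} → run F
t=31: ready={F} → run F
t=32: ready={F} → run F
t=33: (idle)
t=34: (idle)
t=35: (idle)
t=36: (idle)
t=37: (idle)
t=38: (idle)

context switches = 7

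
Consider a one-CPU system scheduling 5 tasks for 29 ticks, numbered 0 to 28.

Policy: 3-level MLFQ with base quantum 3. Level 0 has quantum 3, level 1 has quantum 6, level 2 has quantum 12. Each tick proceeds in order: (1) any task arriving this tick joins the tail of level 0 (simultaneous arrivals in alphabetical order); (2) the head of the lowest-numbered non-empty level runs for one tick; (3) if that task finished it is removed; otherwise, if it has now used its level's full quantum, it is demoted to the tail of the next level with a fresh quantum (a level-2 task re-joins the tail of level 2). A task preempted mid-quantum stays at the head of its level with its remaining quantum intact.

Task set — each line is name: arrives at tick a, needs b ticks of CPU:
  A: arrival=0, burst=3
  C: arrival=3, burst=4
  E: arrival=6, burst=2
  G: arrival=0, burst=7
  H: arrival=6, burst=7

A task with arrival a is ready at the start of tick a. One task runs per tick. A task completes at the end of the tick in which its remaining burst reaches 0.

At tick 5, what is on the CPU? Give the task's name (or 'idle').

t=0: L0/L1/L2 = AG/-/- → run A
t=1: L0/L1/L2 = AG/-/- → run A
t=2: L0/L1/L2 = AG/-/- → run A
t=3: L0/L1/L2 = GC/-/- → run G
t=4: L0/L1/L2 = GC/-/- → run G
t=5: L0/L1/L2 = GC/-/- → run G
t=6: L0/L1/L2 = CEH/G/- → run C
t=7: L0/L1/L2 = CEH/G/- → run C
t=8: L0/L1/L2 = CEH/G/- → run C
t=9: L0/L1/L2 = EH/GC/- → run E
t=10: L0/L1/L2 = EH/GC/- → run E
t=11: L0/L1/L2 = H/GC/- → run H
t=12: L0/L1/L2 = H/GC/- → run H
t=13: L0/L1/L2 = H/GC/- → run H
t=14: L0/L1/L2 = -/GCH/- → run G
t=15: L0/L1/L2 = -/GCH/- → run G
t=16: L0/L1/L2 = -/GCH/- → run G
t=17: L0/L1/L2 = -/GCH/- → run G
t=18: L0/L1/L2 = -/CH/- → run C
t=19: L0/L1/L2 = -/H/- → run H
t=20: L0/L1/L2 = -/H/- → run H
t=21: L0/L1/L2 = -/H/- → run H
t=22: L0/L1/L2 = -/H/- → run H
t=23: (idle)
t=24: (idle)
t=25: (idle)
t=26: (idle)
t=27: (idle)
t=28: (idle)

running at tick 5 = G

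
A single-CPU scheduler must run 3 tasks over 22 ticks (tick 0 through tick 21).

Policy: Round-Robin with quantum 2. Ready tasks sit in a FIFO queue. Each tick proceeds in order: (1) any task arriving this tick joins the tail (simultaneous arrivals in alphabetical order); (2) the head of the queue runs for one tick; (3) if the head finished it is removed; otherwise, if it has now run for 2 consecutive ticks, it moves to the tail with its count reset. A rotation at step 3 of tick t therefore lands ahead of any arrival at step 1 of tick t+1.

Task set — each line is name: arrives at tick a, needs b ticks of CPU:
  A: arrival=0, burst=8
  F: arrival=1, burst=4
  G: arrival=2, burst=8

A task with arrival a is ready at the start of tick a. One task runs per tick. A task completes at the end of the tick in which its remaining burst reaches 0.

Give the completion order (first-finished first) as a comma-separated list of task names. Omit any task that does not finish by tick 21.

t=0: queue=[A] q_used=0 → run A
t=1: queue=[A,F] q_used=1 → run A
t=2: queue=[F,A,G] q_used=0 → run F
t=3: queue=[F,A,G] q_used=1 → run F
t=4: queue=[A,G,F] q_used=0 → run A
t=5: queue=[A,G,F] q_used=1 → run A
t=6: queue=[G,F,A] q_used=0 → run G
t=7: queue=[G,F,A] q_used=1 → run G
t=8: queue=[F,A,G] q_used=0 → run F
t=9: queue=[F,A,G] q_used=1 → run F
t=10: queue=[A,G] q_used=0 → run A
t=11: queue=[A,G] q_used=1 → run A
t=12: queue=[G,A] q_used=0 → run G
t=13: queue=[G,A] q_used=1 → run G
t=14: queue=[A,G] q_used=0 → run A
t=15: queue=[A,G] q_used=1 → run A
t=16: queue=[G] q_used=0 → run G
t=17: queue=[G] q_used=1 → run G
t=18: queue=[G] q_used=0 → run G
t=19: queue=[G] q_used=1 → run G
t=20: (idle)
t=21: (idle)

completion order = F, A, G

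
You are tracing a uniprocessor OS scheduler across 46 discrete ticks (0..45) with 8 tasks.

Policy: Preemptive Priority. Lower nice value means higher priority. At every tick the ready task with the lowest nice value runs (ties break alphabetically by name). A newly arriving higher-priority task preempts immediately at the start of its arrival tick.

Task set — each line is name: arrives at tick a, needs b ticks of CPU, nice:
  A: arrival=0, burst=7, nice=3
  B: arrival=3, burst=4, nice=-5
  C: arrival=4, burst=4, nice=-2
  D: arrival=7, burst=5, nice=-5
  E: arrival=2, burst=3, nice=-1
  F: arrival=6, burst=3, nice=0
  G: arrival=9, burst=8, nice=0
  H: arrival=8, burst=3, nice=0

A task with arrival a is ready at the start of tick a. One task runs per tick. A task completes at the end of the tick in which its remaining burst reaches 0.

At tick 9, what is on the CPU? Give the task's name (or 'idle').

t=0: ready={A} → run A
t=1: ready={A} → run A
t=2: ready={A,E} → run E
t=3: ready={A,B,E} → run B
t=4: ready={A,B,C,E} → run B
t=5: ready={A,B,C,E} → run B
t=6: ready={A,B,C,E,F} → run B
t=7: ready={A,C,D,E,F} → run D
t=8: ready={A,C,D,E,F,H} → run D
t=9: ready={A,C,D,E,F,G,H} → run D
t=10: ready={A,C,D,E,F,G,H} → run D
t=11: ready={A,C,D,E,F,G,H} → run D
t=12: ready={A,C,E,F,G,H} → run C
t=13: ready={A,C,E,F,G,H} → run C
t=14: ready={A,C,E,F,G,H} → run C
t=15: ready={A,C,E,F,G,H} → run C
t=16: ready={A,E,F,G,H} → run E
t=17: ready={A,E,F,G,H} → run E
t=18: ready={A,F,G,H} → run F
t=19: ready={A,F,G,H} → run F
t=20: ready={A,F,G,H} → run F
t=21: ready={A,G,H} → run G
t=22: ready={A,G,H} → run G
t=23: ready={A,G,H} → run G
t=24: ready={A,G,H} → run G
t=25: ready={A,G,H} → run G
t=26: ready={A,G,H} → run G
t=27: ready={A,G,H} → run G
t=28: ready={A,G,H} → run G
t=29: ready={A,H} → run H
t=30: ready={A,H} → run H
t=31: ready={A,H} → run H
t=32: ready={A} → run A
t=33: ready={A} → run A
t=34: ready={A} → run A
t=35: ready={A} → run A
t=36: ready={A} → run A
t=37: (idle)
t=38: (idle)
t=39: (idle)
t=40: (idle)
t=41: (idle)
t=42: (idle)
t=43: (idle)
t=44: (idle)
t=45: (idle)

running at tick 9 = D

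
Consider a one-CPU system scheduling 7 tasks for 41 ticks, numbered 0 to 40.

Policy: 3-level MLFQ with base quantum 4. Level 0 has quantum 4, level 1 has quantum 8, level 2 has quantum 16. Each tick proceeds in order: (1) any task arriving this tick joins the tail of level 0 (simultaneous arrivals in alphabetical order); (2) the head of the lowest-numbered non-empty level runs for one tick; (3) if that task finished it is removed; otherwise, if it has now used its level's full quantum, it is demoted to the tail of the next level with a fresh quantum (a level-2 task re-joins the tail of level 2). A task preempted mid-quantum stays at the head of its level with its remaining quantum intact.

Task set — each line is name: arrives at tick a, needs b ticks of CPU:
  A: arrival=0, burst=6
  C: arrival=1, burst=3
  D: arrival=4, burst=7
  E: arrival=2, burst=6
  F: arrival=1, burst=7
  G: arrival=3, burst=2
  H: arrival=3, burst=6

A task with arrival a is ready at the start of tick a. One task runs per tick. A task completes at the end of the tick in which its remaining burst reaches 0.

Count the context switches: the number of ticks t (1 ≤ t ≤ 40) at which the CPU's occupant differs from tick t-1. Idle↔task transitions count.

context switches = 12

t=0: L0/L1/L2 = A/-/- → run A
t=1: L0/L1/L2 = ACF/-/- → run A
t=2: L0/L1/L2 = ACFE/-/- → run A
t=3: L0/L1/L2 = ACFEGH/-/- → run A
t=4: L0/L1/L2 = CFEGHD/A/- → run C
t=5: L0/L1/L2 = CFEGHD/A/- → run C
t=6: L0/L1/L2 = CFEGHD/A/- → run C
t=7: L0/L1/L2 = FEGHD/A/- → run F
t=8: L0/L1/L2 = FEGHD/A/- → run F
t=9: L0/L1/L2 = FEGHD/A/- → run F
t=10: L0/L1/L2 = FEGHD/A/- → run F
t=11: L0/L1/L2 = EGHD/AF/- → run E
t=12: L0/L1/L2 = EGHD/AF/- → run E
t=13: L0/L1/L2 = EGHD/AF/- → run E
t=14: L0/L1/L2 = EGHD/AF/- → run E
t=15: L0/L1/L2 = GHD/AFE/- → run G
t=16: L0/L1/L2 = GHD/AFE/- → run G
t=17: L0/L1/L2 = HD/AFE/- → run H
t=18: L0/L1/L2 = HD/AFE/- → run H
t=19: L0/L1/L2 = HD/AFE/- → run H
t=20: L0/L1/L2 = HD/AFE/- → run H
t=21: L0/L1/L2 = D/AFEH/- → run D
t=22: L0/L1/L2 = D/AFEH/- → run D
t=23: L0/L1/L2 = D/AFEH/- → run D
t=24: L0/L1/L2 = D/AFEH/- → run D
t=25: L0/L1/L2 = -/AFEHD/- → run A
t=26: L0/L1/L2 = -/AFEHD/- → run A
t=27: L0/L1/L2 = -/FEHD/- → run F
t=28: L0/L1/L2 = -/FEHD/- → run F
t=29: L0/L1/L2 = -/FEHD/- → run F
t=30: L0/L1/L2 = -/EHD/- → run E
t=31: L0/L1/L2 = -/EHD/- → run E
t=32: L0/L1/L2 = -/HD/- → run H
t=33: L0/L1/L2 = -/HD/- → run H
t=34: L0/L1/L2 = -/D/- → run D
t=35: L0/L1/L2 = -/D/- → run D
t=36: L0/L1/L2 = -/D/- → run D
t=37: (idle)
t=38: (idle)
t=39: (idle)
t=40: (idle)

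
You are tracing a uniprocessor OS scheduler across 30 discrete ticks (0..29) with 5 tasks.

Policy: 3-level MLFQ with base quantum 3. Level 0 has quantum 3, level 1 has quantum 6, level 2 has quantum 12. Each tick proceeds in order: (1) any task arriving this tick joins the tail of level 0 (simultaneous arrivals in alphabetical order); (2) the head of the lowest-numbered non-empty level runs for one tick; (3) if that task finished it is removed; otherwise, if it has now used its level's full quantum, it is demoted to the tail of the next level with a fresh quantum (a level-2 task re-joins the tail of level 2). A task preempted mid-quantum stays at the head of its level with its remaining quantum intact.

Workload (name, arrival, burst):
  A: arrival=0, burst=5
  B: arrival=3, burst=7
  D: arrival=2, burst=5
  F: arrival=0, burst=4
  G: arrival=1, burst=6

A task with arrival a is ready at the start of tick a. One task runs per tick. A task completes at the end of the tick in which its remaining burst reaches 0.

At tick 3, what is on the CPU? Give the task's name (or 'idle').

running at tick 3 = F

t=0: L0/L1/L2 = AF/-/- → run A
t=1: L0/L1/L2 = AFG/-/- → run A
t=2: L0/L1/L2 = AFGD/-/- → run A
t=3: L0/L1/L2 = FGDB/A/- → run F
t=4: L0/L1/L2 = FGDB/A/- → run F
t=5: L0/L1/L2 = FGDB/A/- → run F
t=6: L0/L1/L2 = GDB/AF/- → run G
t=7: L0/L1/L2 = GDB/AF/- → run G
t=8: L0/L1/L2 = GDB/AF/- → run G
t=9: L0/L1/L2 = DB/AFG/- → run D
t=10: L0/L1/L2 = DB/AFG/- → run D
t=11: L0/L1/L2 = DB/AFG/- → run D
t=12: L0/L1/L2 = B/AFGD/- → run B
t=13: L0/L1/L2 = B/AFGD/- → run B
t=14: L0/L1/L2 = B/AFGD/- → run B
t=15: L0/L1/L2 = -/AFGDB/- → run A
t=16: L0/L1/L2 = -/AFGDB/- → run A
t=17: L0/L1/L2 = -/FGDB/- → run F
t=18: L0/L1/L2 = -/GDB/- → run G
t=19: L0/L1/L2 = -/GDB/- → run G
t=20: L0/L1/L2 = -/GDB/- → run G
t=21: L0/L1/L2 = -/DB/- → run D
t=22: L0/L1/L2 = -/DB/- → run D
t=23: L0/L1/L2 = -/B/- → run B
t=24: L0/L1/L2 = -/B/- → run B
t=25: L0/L1/L2 = -/B/- → run B
t=26: L0/L1/L2 = -/B/- → run B
t=27: (idle)
t=28: (idle)
t=29: (idle)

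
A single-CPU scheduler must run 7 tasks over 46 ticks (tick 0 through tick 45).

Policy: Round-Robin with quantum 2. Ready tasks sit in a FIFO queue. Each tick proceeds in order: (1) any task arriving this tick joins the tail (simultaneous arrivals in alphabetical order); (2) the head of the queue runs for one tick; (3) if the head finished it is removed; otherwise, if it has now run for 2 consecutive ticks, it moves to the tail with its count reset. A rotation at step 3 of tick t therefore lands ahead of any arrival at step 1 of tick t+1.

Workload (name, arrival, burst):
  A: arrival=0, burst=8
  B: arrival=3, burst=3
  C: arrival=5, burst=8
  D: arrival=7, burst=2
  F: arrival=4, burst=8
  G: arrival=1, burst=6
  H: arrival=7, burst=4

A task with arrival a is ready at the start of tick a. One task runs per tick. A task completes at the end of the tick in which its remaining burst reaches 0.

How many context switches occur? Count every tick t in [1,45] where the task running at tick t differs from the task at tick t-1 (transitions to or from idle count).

context switches = 20

t=0: queue=[A] q_used=0 → run A
t=1: queue=[A,G] q_used=1 → run A
t=2: queue=[G,A] q_used=0 → run G
t=3: queue=[G,A,B] q_used=1 → run G
t=4: queue=[A,B,G,F] q_used=0 → run A
t=5: queue=[A,B,G,F,C] q_used=1 → run A
t=6: queue=[B,G,F,C,A] q_used=0 → run B
t=7: queue=[B,G,F,C,A,D,H] q_used=1 → run B
t=8: queue=[G,F,C,A,D,H,B] q_used=0 → run G
t=9: queue=[G,F,C,A,D,H,B] q_used=1 → run G
t=10: queue=[F,C,A,D,H,B,G] q_used=0 → run F
t=11: queue=[F,C,A,D,H,B,G] q_used=1 → run F
t=12: queue=[C,A,D,H,B,G,F] q_used=0 → run C
t=13: queue=[C,A,D,H,B,G,F] q_used=1 → run C
t=14: queue=[A,D,H,B,G,F,C] q_used=0 → run A
t=15: queue=[A,D,H,B,G,F,C] q_used=1 → run A
t=16: queue=[D,H,B,G,F,C,A] q_used=0 → run D
t=17: queue=[D,H,B,G,F,C,A] q_used=1 → run D
t=18: queue=[H,B,G,F,C,A] q_used=0 → run H
t=19: queue=[H,B,G,F,C,A] q_used=1 → run H
t=20: queue=[B,G,F,C,A,H] q_used=0 → run B
t=21: queue=[G,F,C,A,H] q_used=0 → run G
t=22: queue=[G,F,C,A,H] q_used=1 → run G
t=23: queue=[F,C,A,H] q_used=0 → run F
t=24: queue=[F,C,A,H] q_used=1 → run F
t=25: queue=[C,A,H,F] q_used=0 → run C
t=26: queue=[C,A,H,F] q_used=1 → run C
t=27: queue=[A,H,F,C] q_used=0 → run A
t=28: queue=[A,H,F,C] q_used=1 → run A
t=29: queue=[H,F,C] q_used=0 → run H
t=30: queue=[H,F,C] q_used=1 → run H
t=31: queue=[F,C] q_used=0 → run F
t=32: queue=[F,C] q_used=1 → run F
t=33: queue=[C,F] q_used=0 → run C
t=34: queue=[C,F] q_used=1 → run C
t=35: queue=[F,C] q_used=0 → run F
t=36: queue=[F,C] q_used=1 → run F
t=37: queue=[C] q_used=0 → run C
t=38: queue=[C] q_used=1 → run C
t=39: (idle)
t=40: (idle)
t=41: (idle)
t=42: (idle)
t=43: (idle)
t=44: (idle)
t=45: (idle)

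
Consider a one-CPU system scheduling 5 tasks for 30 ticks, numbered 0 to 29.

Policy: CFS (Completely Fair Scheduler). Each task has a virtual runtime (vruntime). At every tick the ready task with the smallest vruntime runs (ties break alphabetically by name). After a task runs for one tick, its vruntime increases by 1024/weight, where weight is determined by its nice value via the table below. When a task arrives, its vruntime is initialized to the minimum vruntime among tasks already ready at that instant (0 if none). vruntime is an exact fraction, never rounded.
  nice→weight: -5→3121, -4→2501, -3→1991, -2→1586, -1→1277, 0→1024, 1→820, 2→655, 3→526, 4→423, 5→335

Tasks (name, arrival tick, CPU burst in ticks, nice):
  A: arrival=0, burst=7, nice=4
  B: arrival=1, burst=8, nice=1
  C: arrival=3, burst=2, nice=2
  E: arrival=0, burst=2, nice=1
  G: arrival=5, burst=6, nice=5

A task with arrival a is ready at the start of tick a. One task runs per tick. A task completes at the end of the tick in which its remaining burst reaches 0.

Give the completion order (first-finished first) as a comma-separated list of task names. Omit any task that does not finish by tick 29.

t=0: vr[A=0 E=0] → run A
t=1: vr[A=1024/423 B=0 E=0] → run B
t=2: vr[A=1024/423 B=256/205 E=0] → run E
t=3: vr[A=1024/423 B=256/205 C=256/205 E=256/205] → run B
t=4: vr[A=1024/423 B=512/205 C=256/205 E=256/205] → run C
t=5: vr[A=1024/423 B=512/205 C=15104/5371 E=256/205 G=256/205] → run E
t=6: vr[A=1024/423 B=512/205 C=15104/5371 G=256/205] → run G
t=7: vr[A=1024/423 B=512/205 C=15104/5371 G=59136/13735] → run A
t=8: vr[A=2048/423 B=512/205 C=15104/5371 G=59136/13735] → run B
t=9: vr[A=2048/423 B=768/205 C=15104/5371 G=59136/13735] → run C
t=10: vr[A=2048/423 B=768/205 G=59136/13735] → run B
t=11: vr[A=2048/423 B=1024/205 G=59136/13735] → run G
t=12: vr[A=2048/423 B=1024/205 G=20224/2747] → run A
t=13: vr[A=1024/141 B=1024/205 G=20224/2747] → run B
t=14: vr[A=1024/141 B=256/41 G=20224/2747] → run B
t=15: vr[A=1024/141 B=1536/205 G=20224/2747] → run A
t=16: vr[A=4096/423 B=1536/205 G=20224/2747] → run G
t=17: vr[A=4096/423 B=1536/205 G=143104/13735] → run B
t=18: vr[A=4096/423 B=1792/205 G=143104/13735] → run B
t=19: vr[A=4096/423 G=143104/13735] → run A
t=20: vr[A=5120/423 G=143104/13735] → run G
t=21: vr[A=5120/423 G=185088/13735] → run A
t=22: vr[A=2048/141 G=185088/13735] → run G
t=23: vr[A=2048/141 G=227072/13735] → run A
t=24: vr[G=227072/13735] → run G
t=25: (idle)
t=26: (idle)
t=27: (idle)
t=28: (idle)
t=29: (idle)

completion order = E, C, B, A, G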